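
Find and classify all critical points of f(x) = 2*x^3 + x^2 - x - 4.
f'(x) = 6*x^2 + 2*x - 1

Solve f'(x) = 0:
  6*x^2 + 2*x - 1 = 0 has no rational roots; quadratic formula: x = (-2 ± √28)/12.
  ⇒ x = -sqrt(7)/6 - 1/6 ≈ -0.6076, -1/6 + sqrt(7)/6 ≈ 0.2743

f''(x) = 12*x + 2
Second-derivative test at each critical point:
  f''(-0.6076) = -5.2915 < 0 → local maximum
  f''(0.2743) = 5.2915 > 0 → local minimum

Critical points: x = -sqrt(7)/6 - 1/6 ≈ -0.6076 (local maximum); x = -1/6 + sqrt(7)/6 ≈ 0.2743 (local minimum)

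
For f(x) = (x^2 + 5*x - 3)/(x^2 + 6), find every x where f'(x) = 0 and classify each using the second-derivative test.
f'(x) = (-5*x^2 + 18*x + 30)/(x^4 + 12*x^2 + 36)

Solve f'(x) = 0:
  f'(x) = -(5*x^2 - 18*x - 30)/(x^2 + 6)^2; the denominator is positive wherever f is defined, so f'(x) = 0 ⇔ -5*x^2 + 18*x + 30 = 0.
  5*x^2 - 18*x - 30 = 0 has no rational roots; quadratic formula: x = (18 ± √924)/10.
  ⇒ x = 9/5 - sqrt(231)/5 ≈ -1.2397, 9/5 + sqrt(231)/5 ≈ 4.8397

f''(x) = 2*(5*x^3 - 27*x^2 - 90*x + 54)/(x^6 + 18*x^4 + 108*x^2 + 216)
Second-derivative test at each critical point:
  f''(-1.2397) = 0.5351 > 0 → local minimum
  f''(4.8397) = -0.0351 < 0 → local maximum

Critical points: x = 9/5 - sqrt(231)/5 ≈ -1.2397 (local minimum); x = 9/5 + sqrt(231)/5 ≈ 4.8397 (local maximum)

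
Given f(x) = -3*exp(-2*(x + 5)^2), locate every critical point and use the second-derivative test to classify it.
f'(x) = 12*(x + 5)*exp(-2*(x + 5)^2)

Solve f'(x) = 0:
  f'(x) = (12*x + 60)·exp(-2*(x + 5)^2) and exp(-2*(x + 5)^2) > 0 for every x, so f'(x) = 0 ⇔ 12*x + 60 = 0.
  Factor: 12*x + 60 = 12*(x + 5) = 0.
  ⇒ x = -5

f''(x) = 12*(1 - 4*(x + 5)^2)*exp(-2*(x + 5)^2)
Second-derivative test at each critical point:
  f''(-5) = 12 > 0 → local minimum

Critical points: x = -5 (local minimum)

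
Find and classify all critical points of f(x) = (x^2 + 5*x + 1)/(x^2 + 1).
f'(x) = 5*(1 - x^2)/(x^4 + 2*x^2 + 1)

Solve f'(x) = 0:
  f'(x) = -5*(x - 1)*(x + 1)/(x^2 + 1)^2; the denominator is positive wherever f is defined, so f'(x) = 0 ⇔ 5 - 5*x^2 = 0.
  Factor: 5 - 5*x^2 = -5*(x - 1)*(x + 1) = 0.
  ⇒ x = -1, 1

f''(x) = 10*x*(x^2 - 3)/(x^6 + 3*x^4 + 3*x^2 + 1)
Second-derivative test at each critical point:
  f''(-1) = 5/2 > 0 → local minimum
  f''(1) = -5/2 < 0 → local maximum

Critical points: x = -1 (local minimum); x = 1 (local maximum)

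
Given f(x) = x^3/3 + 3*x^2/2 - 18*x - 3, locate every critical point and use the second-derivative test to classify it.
f'(x) = x^2 + 3*x - 18

Solve f'(x) = 0:
  Factor: x^2 + 3*x - 18 = (x - 3)*(x + 6) = 0.
  ⇒ x = -6, 3

f''(x) = 2*x + 3
Second-derivative test at each critical point:
  f''(-6) = -9 < 0 → local maximum
  f''(3) = 9 > 0 → local minimum

Critical points: x = -6 (local maximum); x = 3 (local minimum)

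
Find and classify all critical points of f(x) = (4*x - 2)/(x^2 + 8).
f'(x) = 4*(-x^2 + x + 8)/(x^4 + 16*x^2 + 64)

Solve f'(x) = 0:
  f'(x) = -4*(x^2 - x - 8)/(x^2 + 8)^2; the denominator is positive wherever f is defined, so f'(x) = 0 ⇔ -4*x^2 + 4*x + 32 = 0.
  Factor: -4*x^2 + 4*x + 32 = -4*(x^2 - x - 8); x^2 - x - 8 = 0 has no rational roots; quadratic formula: x = (1 ± √33)/2.
  ⇒ x = 1/2 - sqrt(33)/2 ≈ -2.3723, 1/2 + sqrt(33)/2 ≈ 3.3723

f''(x) = 4*(4*x^2*(2*x - 1) + (1 - 6*x)*(x^2 + 8))/(x^2 + 8)^3
Second-derivative test at each critical point:
  f''(-2.3723) = 0.1237 > 0 → local minimum
  f''(3.3723) = -0.0612 < 0 → local maximum

Critical points: x = 1/2 - sqrt(33)/2 ≈ -2.3723 (local minimum); x = 1/2 + sqrt(33)/2 ≈ 3.3723 (local maximum)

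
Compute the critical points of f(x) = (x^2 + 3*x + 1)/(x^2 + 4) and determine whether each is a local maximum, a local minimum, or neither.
f'(x) = 3*(-x^2 + 2*x + 4)/(x^4 + 8*x^2 + 16)

Solve f'(x) = 0:
  f'(x) = -3*(x^2 - 2*x - 4)/(x^2 + 4)^2; the denominator is positive wherever f is defined, so f'(x) = 0 ⇔ -3*x^2 + 6*x + 12 = 0.
  Factor: -3*x^2 + 6*x + 12 = -3*(x^2 - 2*x - 4); x^2 - 2*x - 4 = 0 has no rational roots; quadratic formula: x = (2 ± √20)/2.
  ⇒ x = 1 - sqrt(5) ≈ -1.2361, 1 + sqrt(5) ≈ 3.2361

f''(x) = 6*(x^3 - 3*x^2 - 12*x + 4)/(x^6 + 12*x^4 + 48*x^2 + 64)
Second-derivative test at each critical point:
  f''(-1.2361) = 0.4391 > 0 → local minimum
  f''(3.2361) = -0.0641 < 0 → local maximum

Critical points: x = 1 - sqrt(5) ≈ -1.2361 (local minimum); x = 1 + sqrt(5) ≈ 3.2361 (local maximum)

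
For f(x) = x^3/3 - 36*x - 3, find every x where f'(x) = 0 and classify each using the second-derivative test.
f'(x) = x^2 - 36

Solve f'(x) = 0:
  Factor: x^2 - 36 = (x - 6)*(x + 6) = 0.
  ⇒ x = -6, 6

f''(x) = 2*x
Second-derivative test at each critical point:
  f''(-6) = -12 < 0 → local maximum
  f''(6) = 12 > 0 → local minimum

Critical points: x = -6 (local maximum); x = 6 (local minimum)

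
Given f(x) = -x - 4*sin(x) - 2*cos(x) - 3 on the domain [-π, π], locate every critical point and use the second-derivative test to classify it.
f'(x) = 2*sin(x) - 4*cos(x) - 1

Solve f'(x) = 0 on [-π, π]:
  f'(x) = 0 ⇔ 2*sin(x) - 4*cos(x) = 1. Write the left side as R·cos(x + φ) with R = √((-4)² + (-2)²) = 2*sqrt(5), cos φ = -2*sqrt(5)/5, sin φ = -sqrt(5)/5; then cos(x + φ) = sqrt(5)/10. Solve for x and keep the solutions lying in [-π, π].
  ⇒ x = -pi + atan((1 - 2*sqrt(19))/(-sqrt(19) - 2)) ≈ -2.2600, atan((1 + 2*sqrt(19))/(-2 + sqrt(19))) ≈ 1.3327

f''(x) = 4*sin(x) + 2*cos(x)
Second-derivative test at each critical point:
  f''(-2.2600) = -4.3589 < 0 → local maximum
  f''(1.3327) = 4.3589 > 0 → local minimum

Critical points: x = -pi + atan((1 - 2*sqrt(19))/(-sqrt(19) - 2)) ≈ -2.2600 (local maximum); x = atan((1 + 2*sqrt(19))/(-2 + sqrt(19))) ≈ 1.3327 (local minimum)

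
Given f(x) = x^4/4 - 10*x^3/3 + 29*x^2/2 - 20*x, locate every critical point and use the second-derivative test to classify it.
f'(x) = x^3 - 10*x^2 + 29*x - 20

Solve f'(x) = 0:
  Factor: x^3 - 10*x^2 + 29*x - 20 = (x - 5)*(x - 4)*(x - 1) = 0.
  ⇒ x = 1, 4, 5

f''(x) = 3*x^2 - 20*x + 29
Second-derivative test at each critical point:
  f''(1) = 12 > 0 → local minimum
  f''(4) = -3 < 0 → local maximum
  f''(5) = 4 > 0 → local minimum

Critical points: x = 1 (local minimum); x = 4 (local maximum); x = 5 (local minimum)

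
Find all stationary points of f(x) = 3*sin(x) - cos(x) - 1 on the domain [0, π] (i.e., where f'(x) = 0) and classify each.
f'(x) = sin(x) + 3*cos(x)

Solve f'(x) = 0 on [0, π]:
  f'(x) = 0 ⇔ 3*cos(x) = -sin(x) ⇔ tan(x) = -3, i.e. x = arctan(-3) + nπ; keep the solutions lying in [0, π].
  ⇒ x = pi - atan(3) ≈ 1.8925

f''(x) = -3*sin(x) + cos(x)
Second-derivative test at each critical point:
  f''(1.8925) = -3.1623 < 0 → local maximum

Critical points: x = pi - atan(3) ≈ 1.8925 (local maximum)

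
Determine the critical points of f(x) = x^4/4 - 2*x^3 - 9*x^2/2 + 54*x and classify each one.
f'(x) = x^3 - 6*x^2 - 9*x + 54

Solve f'(x) = 0:
  Factor: x^3 - 6*x^2 - 9*x + 54 = (x - 6)*(x - 3)*(x + 3) = 0.
  ⇒ x = -3, 3, 6

f''(x) = 3*x^2 - 12*x - 9
Second-derivative test at each critical point:
  f''(-3) = 54 > 0 → local minimum
  f''(3) = -18 < 0 → local maximum
  f''(6) = 27 > 0 → local minimum

Critical points: x = -3 (local minimum); x = 3 (local maximum); x = 6 (local minimum)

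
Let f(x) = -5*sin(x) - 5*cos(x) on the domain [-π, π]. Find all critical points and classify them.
f'(x) = -5*sqrt(2)*cos(x + pi/4)

Solve f'(x) = 0 on [-π, π]:
  f'(x) = 0 ⇔ -5*cos(x) = -5*sin(x) ⇔ tan(x) = 1, i.e. x = arctan(1) + nπ; keep the solutions lying in [-π, π].
  ⇒ x = -3*pi/4 ≈ -2.3562, pi/4 ≈ 0.7854

f''(x) = 5*sqrt(2)*sin(x + pi/4)
Second-derivative test at each critical point:
  f''(-2.3562) = -7.0711 < 0 → local maximum
  f''(0.7854) = 7.0711 > 0 → local minimum

Critical points: x = -3*pi/4 ≈ -2.3562 (local maximum); x = pi/4 ≈ 0.7854 (local minimum)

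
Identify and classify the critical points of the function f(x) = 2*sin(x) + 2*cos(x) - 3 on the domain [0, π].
f'(x) = 2*sqrt(2)*cos(x + pi/4)

Solve f'(x) = 0 on [0, π]:
  f'(x) = 0 ⇔ 2*cos(x) = 2*sin(x) ⇔ tan(x) = 1, i.e. x = arctan(1) + nπ; keep the solutions lying in [0, π].
  ⇒ x = pi/4 ≈ 0.7854

f''(x) = -2*sqrt(2)*sin(x + pi/4)
Second-derivative test at each critical point:
  f''(0.7854) = -2.8284 < 0 → local maximum

Critical points: x = pi/4 ≈ 0.7854 (local maximum)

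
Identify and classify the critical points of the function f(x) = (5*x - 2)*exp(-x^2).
f'(x) = (-2*x*(5*x - 2) + 5)*exp(-x^2)

Solve f'(x) = 0:
  f'(x) = (-10*x^2 + 4*x + 5)·exp(-x^2) and exp(-x^2) > 0 for every x, so f'(x) = 0 ⇔ -10*x^2 + 4*x + 5 = 0.
  10*x^2 - 4*x - 5 = 0 has no rational roots; quadratic formula: x = (4 ± √216)/20.
  ⇒ x = 1/5 - 3*sqrt(6)/10 ≈ -0.5348, 1/5 + 3*sqrt(6)/10 ≈ 0.9348

f''(x) = 2*(2*x^2*(5*x - 2) - 15*x + 2)*exp(-x^2)
Second-derivative test at each critical point:
  f''(-0.5348) = 11.0406 > 0 → local minimum
  f''(0.9348) = -6.1331 < 0 → local maximum

Critical points: x = 1/5 - 3*sqrt(6)/10 ≈ -0.5348 (local minimum); x = 1/5 + 3*sqrt(6)/10 ≈ 0.9348 (local maximum)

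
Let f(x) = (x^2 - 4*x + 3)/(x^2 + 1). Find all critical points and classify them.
f'(x) = 4*(x^2 - x - 1)/(x^4 + 2*x^2 + 1)

Solve f'(x) = 0:
  f'(x) = 4*(x^2 - x - 1)/(x^2 + 1)^2; the denominator is positive wherever f is defined, so f'(x) = 0 ⇔ 4*x^2 - 4*x - 4 = 0.
  Factor: 4*x^2 - 4*x - 4 = 4*(x^2 - x - 1); x^2 - x - 1 = 0 has no rational roots; quadratic formula: x = (1 ± √5)/2.
  ⇒ x = 1/2 - sqrt(5)/2 ≈ -0.6180, 1/2 + sqrt(5)/2 ≈ 1.6180

f''(x) = 4*(-2*x^3 + 3*x^2 + 6*x - 1)/(x^6 + 3*x^4 + 3*x^2 + 1)
Second-derivative test at each critical point:
  f''(-0.6180) = -4.6833 < 0 → local maximum
  f''(1.6180) = 0.6833 > 0 → local minimum

Critical points: x = 1/2 - sqrt(5)/2 ≈ -0.6180 (local maximum); x = 1/2 + sqrt(5)/2 ≈ 1.6180 (local minimum)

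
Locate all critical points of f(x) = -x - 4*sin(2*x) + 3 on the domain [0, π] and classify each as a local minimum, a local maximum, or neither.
f'(x) = 16*sin(x)^2 - 9

Solve f'(x) = 0 on [0, π]:
  f'(x) = 0 ⇔ cos(2*x) = -1/8, i.e. 2*x = ±arccos(-1/8) + 2nπ; keep the solutions lying in [0, π].
  ⇒ x = acos(-1/8)/2 ≈ 0.8481, pi - acos(-1/8)/2 ≈ 2.2935

f''(x) = 16*sin(2*x)
Second-derivative test at each critical point:
  f''(0.8481) = 15.8745 > 0 → local minimum
  f''(2.2935) = -15.8745 < 0 → local maximum

Critical points: x = acos(-1/8)/2 ≈ 0.8481 (local minimum); x = pi - acos(-1/8)/2 ≈ 2.2935 (local maximum)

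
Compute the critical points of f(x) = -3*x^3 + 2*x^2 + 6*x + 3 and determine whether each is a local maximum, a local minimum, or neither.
f'(x) = -9*x^2 + 4*x + 6

Solve f'(x) = 0:
  9*x^2 - 4*x - 6 = 0 has no rational roots; quadratic formula: x = (4 ± √232)/18.
  ⇒ x = 2/9 - sqrt(58)/9 ≈ -0.6240, 2/9 + sqrt(58)/9 ≈ 1.0684

f''(x) = 4 - 18*x
Second-derivative test at each critical point:
  f''(-0.6240) = 15.2315 > 0 → local minimum
  f''(1.0684) = -15.2315 < 0 → local maximum

Critical points: x = 2/9 - sqrt(58)/9 ≈ -0.6240 (local minimum); x = 2/9 + sqrt(58)/9 ≈ 1.0684 (local maximum)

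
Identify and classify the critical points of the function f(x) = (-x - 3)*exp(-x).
f'(x) = (x + 2)*exp(-x)

Solve f'(x) = 0:
  f'(x) = (x + 2)·exp(-x) and exp(-x) > 0 for every x, so f'(x) = 0 ⇔ x + 2 = 0.
  x + 2 = 0.
  ⇒ x = -2

f''(x) = (-x - 1)*exp(-x)
Second-derivative test at each critical point:
  f''(-2) = 7.3891 > 0 → local minimum

Critical points: x = -2 (local minimum)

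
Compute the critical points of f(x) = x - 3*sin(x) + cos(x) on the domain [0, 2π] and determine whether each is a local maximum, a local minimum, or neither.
f'(x) = -sin(x) - 3*cos(x) + 1

Solve f'(x) = 0 on [0, 2π]:
  f'(x) = 0 ⇔ -sin(x) - 3*cos(x) = -1. Write the left side as R·cos(x + φ) with R = √((-3)² + 1²) = sqrt(10), cos φ = -3*sqrt(10)/10, sin φ = sqrt(10)/10; then cos(x + φ) = -sqrt(10)/10. Solve for x and keep the solutions lying in [0, 2π].
  ⇒ x = pi/2 ≈ 1.5708, -atan(4/3) + 2*pi ≈ 5.3559

f''(x) = 3*sin(x) - cos(x)
Second-derivative test at each critical point:
  f''(1.5708) = 3 > 0 → local minimum
  f''(5.3559) = -3 < 0 → local maximum

Critical points: x = pi/2 ≈ 1.5708 (local minimum); x = -atan(4/3) + 2*pi ≈ 5.3559 (local maximum)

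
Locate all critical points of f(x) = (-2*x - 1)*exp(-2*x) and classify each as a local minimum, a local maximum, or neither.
f'(x) = 4*x*exp(-2*x)

Solve f'(x) = 0:
  f'(x) = (4*x)·exp(-2*x) and exp(-2*x) > 0 for every x, so f'(x) = 0 ⇔ 4*x = 0.
  4*x = 0.
  ⇒ x = 0

f''(x) = 4*(1 - 2*x)*exp(-2*x)
Second-derivative test at each critical point:
  f''(0) = 4 > 0 → local minimum

Critical points: x = 0 (local minimum)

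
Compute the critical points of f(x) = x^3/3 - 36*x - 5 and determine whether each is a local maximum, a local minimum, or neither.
f'(x) = x^2 - 36

Solve f'(x) = 0:
  Factor: x^2 - 36 = (x - 6)*(x + 6) = 0.
  ⇒ x = -6, 6

f''(x) = 2*x
Second-derivative test at each critical point:
  f''(-6) = -12 < 0 → local maximum
  f''(6) = 12 > 0 → local minimum

Critical points: x = -6 (local maximum); x = 6 (local minimum)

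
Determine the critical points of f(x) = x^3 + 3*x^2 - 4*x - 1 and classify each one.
f'(x) = 3*x^2 + 6*x - 4

Solve f'(x) = 0:
  3*x^2 + 6*x - 4 = 0 has no rational roots; quadratic formula: x = (-6 ± √84)/6.
  ⇒ x = -sqrt(21)/3 - 1 ≈ -2.5275, -1 + sqrt(21)/3 ≈ 0.5275

f''(x) = 6*x + 6
Second-derivative test at each critical point:
  f''(-2.5275) = -9.1652 < 0 → local maximum
  f''(0.5275) = 9.1652 > 0 → local minimum

Critical points: x = -sqrt(21)/3 - 1 ≈ -2.5275 (local maximum); x = -1 + sqrt(21)/3 ≈ 0.5275 (local minimum)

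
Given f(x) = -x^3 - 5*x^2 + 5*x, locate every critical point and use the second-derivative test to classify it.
f'(x) = -3*x^2 - 10*x + 5

Solve f'(x) = 0:
  3*x^2 + 10*x - 5 = 0 has no rational roots; quadratic formula: x = (-10 ± √160)/6.
  ⇒ x = -2*sqrt(10)/3 - 5/3 ≈ -3.7749, -5/3 + 2*sqrt(10)/3 ≈ 0.4415

f''(x) = -6*x - 10
Second-derivative test at each critical point:
  f''(-3.7749) = 12.6491 > 0 → local minimum
  f''(0.4415) = -12.6491 < 0 → local maximum

Critical points: x = -2*sqrt(10)/3 - 5/3 ≈ -3.7749 (local minimum); x = -5/3 + 2*sqrt(10)/3 ≈ 0.4415 (local maximum)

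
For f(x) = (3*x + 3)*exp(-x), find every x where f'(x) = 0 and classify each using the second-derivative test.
f'(x) = -3*x*exp(-x)

Solve f'(x) = 0:
  f'(x) = (-3*x)·exp(-x) and exp(-x) > 0 for every x, so f'(x) = 0 ⇔ -3*x = 0.
  -3*x = 0.
  ⇒ x = 0

f''(x) = 3*(x - 1)*exp(-x)
Second-derivative test at each critical point:
  f''(0) = -3 < 0 → local maximum

Critical points: x = 0 (local maximum)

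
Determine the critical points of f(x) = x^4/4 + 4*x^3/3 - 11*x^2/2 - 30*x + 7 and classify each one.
f'(x) = x^3 + 4*x^2 - 11*x - 30

Solve f'(x) = 0:
  Factor: x^3 + 4*x^2 - 11*x - 30 = (x - 3)*(x + 2)*(x + 5) = 0.
  ⇒ x = -5, -2, 3

f''(x) = 3*x^2 + 8*x - 11
Second-derivative test at each critical point:
  f''(-5) = 24 > 0 → local minimum
  f''(-2) = -15 < 0 → local maximum
  f''(3) = 40 > 0 → local minimum

Critical points: x = -5 (local minimum); x = -2 (local maximum); x = 3 (local minimum)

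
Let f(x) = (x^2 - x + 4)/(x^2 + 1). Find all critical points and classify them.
f'(x) = (x^2 - 6*x - 1)/(x^4 + 2*x^2 + 1)

Solve f'(x) = 0:
  f'(x) = (x^2 - 6*x - 1)/(x^2 + 1)^2; the denominator is positive wherever f is defined, so f'(x) = 0 ⇔ x^2 - 6*x - 1 = 0.
  x^2 - 6*x - 1 = 0 has no rational roots; quadratic formula: x = (6 ± √40)/2.
  ⇒ x = 3 - sqrt(10) ≈ -0.1623, 3 + sqrt(10) ≈ 6.1623

f''(x) = 2*(-x^3 + 9*x^2 + 3*x - 3)/(x^6 + 3*x^4 + 3*x^2 + 1)
Second-derivative test at each critical point:
  f''(-0.1623) = -6.0042 < 0 → local maximum
  f''(6.1623) = 0.0042 > 0 → local minimum

Critical points: x = 3 - sqrt(10) ≈ -0.1623 (local maximum); x = 3 + sqrt(10) ≈ 6.1623 (local minimum)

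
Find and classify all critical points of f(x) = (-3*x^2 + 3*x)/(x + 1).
f'(x) = 3*(-x^2 - 2*x + 1)/(x^2 + 2*x + 1)

Solve f'(x) = 0:
  f'(x) = -3*(x^2 + 2*x - 1)/(x + 1)^2; the denominator is positive wherever f is defined, so f'(x) = 0 ⇔ -3*x^2 - 6*x + 3 = 0.
  Factor: -3*x^2 - 6*x + 3 = -3*(x^2 + 2*x - 1); x^2 + 2*x - 1 = 0 has no rational roots; quadratic formula: x = (-2 ± √8)/2.
  ⇒ x = -sqrt(2) - 1 ≈ -2.4142, -1 + sqrt(2) ≈ 0.4142

f''(x) = -12/(x^3 + 3*x^2 + 3*x + 1)
Second-derivative test at each critical point:
  f''(-2.4142) = 4.2426 > 0 → local minimum
  f''(0.4142) = -4.2426 < 0 → local maximum

Critical points: x = -sqrt(2) - 1 ≈ -2.4142 (local minimum); x = -1 + sqrt(2) ≈ 0.4142 (local maximum)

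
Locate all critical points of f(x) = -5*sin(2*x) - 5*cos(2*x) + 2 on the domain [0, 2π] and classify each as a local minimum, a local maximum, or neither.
f'(x) = -10*sqrt(2)*cos(2*x + pi/4)

Solve f'(x) = 0 on [0, 2π]:
  f'(x) = 0 ⇔ -5*cos(2*x) = -5*sin(2*x) ⇔ tan(2*x) = 1, i.e. 2*x = arctan(1) + nπ; keep the solutions lying in [0, 2π].
  ⇒ x = pi/8 ≈ 0.3927, 5*pi/8 ≈ 1.9635, 9*pi/8 ≈ 3.5343, 13*pi/8 ≈ 5.1051

f''(x) = 20*sqrt(2)*sin(2*x + pi/4)
Second-derivative test at each critical point:
  f''(0.3927) = 28.2843 > 0 → local minimum
  f''(1.9635) = -28.2843 < 0 → local maximum
  f''(3.5343) = 28.2843 > 0 → local minimum
  f''(5.1051) = -28.2843 < 0 → local maximum

Critical points: x = pi/8 ≈ 0.3927 (local minimum); x = 5*pi/8 ≈ 1.9635 (local maximum); x = 9*pi/8 ≈ 3.5343 (local minimum); x = 13*pi/8 ≈ 5.1051 (local maximum)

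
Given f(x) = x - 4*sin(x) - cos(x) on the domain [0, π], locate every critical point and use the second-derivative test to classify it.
f'(x) = sin(x) - 4*cos(x) + 1

Solve f'(x) = 0 on [0, π]:
  f'(x) = 0 ⇔ sin(x) - 4*cos(x) = -1. Write the left side as R·cos(x + φ) with R = √((-4)² + (-1)²) = sqrt(17), cos φ = -4*sqrt(17)/17, sin φ = -sqrt(17)/17; then cos(x + φ) = -sqrt(17)/17. Solve for x and keep the solutions lying in [0, π].
  ⇒ x = atan(15/8) ≈ 1.0808

f''(x) = 4*sin(x) + cos(x)
Second-derivative test at each critical point:
  f''(1.0808) = 4 > 0 → local minimum

Critical points: x = atan(15/8) ≈ 1.0808 (local minimum)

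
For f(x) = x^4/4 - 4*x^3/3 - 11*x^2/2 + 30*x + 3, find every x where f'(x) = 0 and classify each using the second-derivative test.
f'(x) = x^3 - 4*x^2 - 11*x + 30

Solve f'(x) = 0:
  Factor: x^3 - 4*x^2 - 11*x + 30 = (x - 5)*(x - 2)*(x + 3) = 0.
  ⇒ x = -3, 2, 5

f''(x) = 3*x^2 - 8*x - 11
Second-derivative test at each critical point:
  f''(-3) = 40 > 0 → local minimum
  f''(2) = -15 < 0 → local maximum
  f''(5) = 24 > 0 → local minimum

Critical points: x = -3 (local minimum); x = 2 (local maximum); x = 5 (local minimum)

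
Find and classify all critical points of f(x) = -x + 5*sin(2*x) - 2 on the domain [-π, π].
f'(x) = 10*cos(2*x) - 1

Solve f'(x) = 0 on [-π, π]:
  f'(x) = 0 ⇔ cos(2*x) = 1/10, i.e. 2*x = ±arccos(1/10) + 2nπ; keep the solutions lying in [-π, π].
  ⇒ x = -pi + acos(1/10)/2 ≈ -2.4063, -acos(1/10)/2 ≈ -0.7353, acos(1/10)/2 ≈ 0.7353, pi - acos(1/10)/2 ≈ 2.4063

f''(x) = -20*sin(2*x)
Second-derivative test at each critical point:
  f''(-2.4063) = -19.8997 < 0 → local maximum
  f''(-0.7353) = 19.8997 > 0 → local minimum
  f''(0.7353) = -19.8997 < 0 → local maximum
  f''(2.4063) = 19.8997 > 0 → local minimum

Critical points: x = -pi + acos(1/10)/2 ≈ -2.4063 (local maximum); x = -acos(1/10)/2 ≈ -0.7353 (local minimum); x = acos(1/10)/2 ≈ 0.7353 (local maximum); x = pi - acos(1/10)/2 ≈ 2.4063 (local minimum)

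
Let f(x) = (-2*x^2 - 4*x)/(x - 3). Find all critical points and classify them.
f'(x) = 2*(-x^2 + 6*x + 6)/(x^2 - 6*x + 9)

Solve f'(x) = 0:
  f'(x) = -2*(x^2 - 6*x - 6)/(x - 3)^2; the denominator is positive wherever f is defined, so f'(x) = 0 ⇔ -2*x^2 + 12*x + 12 = 0.
  Factor: -2*x^2 + 12*x + 12 = -2*(x^2 - 6*x - 6); x^2 - 6*x - 6 = 0 has no rational roots; quadratic formula: x = (6 ± √60)/2.
  ⇒ x = 3 - sqrt(15) ≈ -0.8730, 3 + sqrt(15) ≈ 6.8730

f''(x) = -60/(x^3 - 9*x^2 + 27*x - 27)
Second-derivative test at each critical point:
  f''(-0.8730) = 1.0328 > 0 → local minimum
  f''(6.8730) = -1.0328 < 0 → local maximum

Critical points: x = 3 - sqrt(15) ≈ -0.8730 (local minimum); x = 3 + sqrt(15) ≈ 6.8730 (local maximum)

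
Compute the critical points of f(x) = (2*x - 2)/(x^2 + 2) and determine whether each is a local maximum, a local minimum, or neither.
f'(x) = 2*(x^2 - 2*x*(x - 1) + 2)/(x^2 + 2)^2

Solve f'(x) = 0:
  f'(x) = -2*(x^2 - 2*x - 2)/(x^2 + 2)^2; the denominator is positive wherever f is defined, so f'(x) = 0 ⇔ -2*x^2 + 4*x + 4 = 0.
  Factor: -2*x^2 + 4*x + 4 = -2*(x^2 - 2*x - 2); x^2 - 2*x - 2 = 0 has no rational roots; quadratic formula: x = (2 ± √12)/2.
  ⇒ x = 1 - sqrt(3) ≈ -0.7321, 1 + sqrt(3) ≈ 2.7321

f''(x) = 4*(4*x^2*(x - 1) + (1 - 3*x)*(x^2 + 2))/(x^2 + 2)^3
Second-derivative test at each critical point:
  f''(-0.7321) = 1.0774 > 0 → local minimum
  f''(2.7321) = -0.0774 < 0 → local maximum

Critical points: x = 1 - sqrt(3) ≈ -0.7321 (local minimum); x = 1 + sqrt(3) ≈ 2.7321 (local maximum)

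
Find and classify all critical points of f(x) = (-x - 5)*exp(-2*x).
f'(x) = (2*x + 9)*exp(-2*x)

Solve f'(x) = 0:
  f'(x) = (2*x + 9)·exp(-2*x) and exp(-2*x) > 0 for every x, so f'(x) = 0 ⇔ 2*x + 9 = 0.
  2*x + 9 = 0.
  ⇒ x = -9/2

f''(x) = 4*(-x - 4)*exp(-2*x)
Second-derivative test at each critical point:
  f''(-9/2) = 16206.1679 > 0 → local minimum

Critical points: x = -9/2 (local minimum)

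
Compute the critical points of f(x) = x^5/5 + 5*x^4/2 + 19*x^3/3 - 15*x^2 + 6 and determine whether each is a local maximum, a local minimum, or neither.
f'(x) = x*(x^3 + 10*x^2 + 19*x - 30)

Solve f'(x) = 0:
  Factor: x^4 + 10*x^3 + 19*x^2 - 30*x = x*(x - 1)*(x + 5)*(x + 6) = 0.
  ⇒ x = -6, -5, 0, 1

f''(x) = 4*x^3 + 30*x^2 + 38*x - 30
Second-derivative test at each critical point:
  f''(-6) = -42 < 0 → local maximum
  f''(-5) = 30 > 0 → local minimum
  f''(0) = -30 < 0 → local maximum
  f''(1) = 42 > 0 → local minimum

Critical points: x = -6 (local maximum); x = -5 (local minimum); x = 0 (local maximum); x = 1 (local minimum)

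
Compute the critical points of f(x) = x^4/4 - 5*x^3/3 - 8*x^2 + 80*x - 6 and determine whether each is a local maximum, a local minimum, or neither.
f'(x) = x^3 - 5*x^2 - 16*x + 80

Solve f'(x) = 0:
  Factor: x^3 - 5*x^2 - 16*x + 80 = (x - 5)*(x - 4)*(x + 4) = 0.
  ⇒ x = -4, 4, 5

f''(x) = 3*x^2 - 10*x - 16
Second-derivative test at each critical point:
  f''(-4) = 72 > 0 → local minimum
  f''(4) = -8 < 0 → local maximum
  f''(5) = 9 > 0 → local minimum

Critical points: x = -4 (local minimum); x = 4 (local maximum); x = 5 (local minimum)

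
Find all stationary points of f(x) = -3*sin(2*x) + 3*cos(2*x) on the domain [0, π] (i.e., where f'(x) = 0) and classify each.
f'(x) = -6*sqrt(2)*sin(2*x + pi/4)

Solve f'(x) = 0 on [0, π]:
  f'(x) = 0 ⇔ -3*cos(2*x) = 3*sin(2*x) ⇔ tan(2*x) = -1, i.e. 2*x = arctan(-1) + nπ; keep the solutions lying in [0, π].
  ⇒ x = 3*pi/8 ≈ 1.1781, 7*pi/8 ≈ 2.7489

f''(x) = -12*sqrt(2)*cos(2*x + pi/4)
Second-derivative test at each critical point:
  f''(1.1781) = 16.9706 > 0 → local minimum
  f''(2.7489) = -16.9706 < 0 → local maximum

Critical points: x = 3*pi/8 ≈ 1.1781 (local minimum); x = 7*pi/8 ≈ 2.7489 (local maximum)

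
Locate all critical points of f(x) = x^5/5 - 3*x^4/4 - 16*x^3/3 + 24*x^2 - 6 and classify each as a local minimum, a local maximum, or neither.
f'(x) = x*(x^3 - 3*x^2 - 16*x + 48)

Solve f'(x) = 0:
  Factor: x^4 - 3*x^3 - 16*x^2 + 48*x = x*(x - 4)*(x - 3)*(x + 4) = 0.
  ⇒ x = -4, 0, 3, 4

f''(x) = 4*x^3 - 9*x^2 - 32*x + 48
Second-derivative test at each critical point:
  f''(-4) = -224 < 0 → local maximum
  f''(0) = 48 > 0 → local minimum
  f''(3) = -21 < 0 → local maximum
  f''(4) = 32 > 0 → local minimum

Critical points: x = -4 (local maximum); x = 0 (local minimum); x = 3 (local maximum); x = 4 (local minimum)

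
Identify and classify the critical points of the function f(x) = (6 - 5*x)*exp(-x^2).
f'(x) = (2*x*(5*x - 6) - 5)*exp(-x^2)

Solve f'(x) = 0:
  f'(x) = (10*x^2 - 12*x - 5)·exp(-x^2) and exp(-x^2) > 0 for every x, so f'(x) = 0 ⇔ 10*x^2 - 12*x - 5 = 0.
  10*x^2 - 12*x - 5 = 0 has no rational roots; quadratic formula: x = (12 ± √344)/20.
  ⇒ x = 3/5 - sqrt(86)/10 ≈ -0.3274, 3/5 + sqrt(86)/10 ≈ 1.5274

f''(x) = 2*(2*x^2*(6 - 5*x) + 15*x - 6)*exp(-x^2)
Second-derivative test at each critical point:
  f''(-0.3274) = -16.6624 < 0 → local maximum
  f''(1.5274) = 1.7995 > 0 → local minimum

Critical points: x = 3/5 - sqrt(86)/10 ≈ -0.3274 (local maximum); x = 3/5 + sqrt(86)/10 ≈ 1.5274 (local minimum)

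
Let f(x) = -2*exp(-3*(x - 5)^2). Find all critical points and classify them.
f'(x) = 12*(x - 5)*exp(-3*(x - 5)^2)

Solve f'(x) = 0:
  f'(x) = (12*x - 60)·exp(-3*(x - 5)^2) and exp(-3*(x - 5)^2) > 0 for every x, so f'(x) = 0 ⇔ 12*x - 60 = 0.
  Factor: 12*x - 60 = 12*(x - 5) = 0.
  ⇒ x = 5

f''(x) = 12*(1 - 6*(x - 5)^2)*exp(-3*(x - 5)^2)
Second-derivative test at each critical point:
  f''(5) = 12 > 0 → local minimum

Critical points: x = 5 (local minimum)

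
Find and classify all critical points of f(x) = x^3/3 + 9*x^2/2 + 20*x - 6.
f'(x) = x^2 + 9*x + 20

Solve f'(x) = 0:
  Factor: x^2 + 9*x + 20 = (x + 4)*(x + 5) = 0.
  ⇒ x = -5, -4

f''(x) = 2*x + 9
Second-derivative test at each critical point:
  f''(-5) = -1 < 0 → local maximum
  f''(-4) = 1 > 0 → local minimum

Critical points: x = -5 (local maximum); x = -4 (local minimum)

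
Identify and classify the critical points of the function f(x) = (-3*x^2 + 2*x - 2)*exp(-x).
f'(x) = (3*x^2 - 8*x + 4)*exp(-x)

Solve f'(x) = 0:
  f'(x) = (3*x^2 - 8*x + 4)·exp(-x) and exp(-x) > 0 for every x, so f'(x) = 0 ⇔ 3*x^2 - 8*x + 4 = 0.
  Factor: 3*x^2 - 8*x + 4 = (x - 2)*(3*x - 2) = 0.
  ⇒ x = 2/3, 2

f''(x) = (-3*x^2 + 14*x - 12)*exp(-x)
Second-derivative test at each critical point:
  f''(2/3) = -2.0537 < 0 → local maximum
  f''(2) = 0.5413 > 0 → local minimum

Critical points: x = 2/3 (local maximum); x = 2 (local minimum)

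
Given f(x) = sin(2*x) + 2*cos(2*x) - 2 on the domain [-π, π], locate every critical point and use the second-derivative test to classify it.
f'(x) = -4*sin(2*x) + 2*cos(2*x)

Solve f'(x) = 0 on [-π, π]:
  f'(x) = 0 ⇔ cos(2*x) = 2*sin(2*x) ⇔ tan(2*x) = 1/2, i.e. 2*x = arctan(1/2) + nπ; keep the solutions lying in [-π, π].
  ⇒ x = -pi + atan(1/2)/2 ≈ -2.9098, -pi/2 + atan(1/2)/2 ≈ -1.3390, atan(1/2)/2 ≈ 0.2318, atan(1/2)/2 + pi/2 ≈ 1.8026

f''(x) = -4*sin(2*x) - 8*cos(2*x)
Second-derivative test at each critical point:
  f''(-2.9098) = -8.9443 < 0 → local maximum
  f''(-1.3390) = 8.9443 > 0 → local minimum
  f''(0.2318) = -8.9443 < 0 → local maximum
  f''(1.8026) = 8.9443 > 0 → local minimum

Critical points: x = -pi + atan(1/2)/2 ≈ -2.9098 (local maximum); x = -pi/2 + atan(1/2)/2 ≈ -1.3390 (local minimum); x = atan(1/2)/2 ≈ 0.2318 (local maximum); x = atan(1/2)/2 + pi/2 ≈ 1.8026 (local minimum)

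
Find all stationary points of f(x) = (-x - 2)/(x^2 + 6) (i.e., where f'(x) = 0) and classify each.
f'(x) = (-x^2 + 2*x*(x + 2) - 6)/(x^2 + 6)^2

Solve f'(x) = 0:
  f'(x) = (x^2 + 4*x - 6)/(x^2 + 6)^2; the denominator is positive wherever f is defined, so f'(x) = 0 ⇔ x^2 + 4*x - 6 = 0.
  x^2 + 4*x - 6 = 0 has no rational roots; quadratic formula: x = (-4 ± √40)/2.
  ⇒ x = -sqrt(10) - 2 ≈ -5.1623, -2 + sqrt(10) ≈ 1.1623

f''(x) = 2*(-4*x^2*(x + 2) + (3*x + 2)*(x^2 + 6))/(x^2 + 6)^3
Second-derivative test at each critical point:
  f''(-5.1623) = -0.0059 < 0 → local maximum
  f''(1.1623) = 0.1170 > 0 → local minimum

Critical points: x = -sqrt(10) - 2 ≈ -5.1623 (local maximum); x = -2 + sqrt(10) ≈ 1.1623 (local minimum)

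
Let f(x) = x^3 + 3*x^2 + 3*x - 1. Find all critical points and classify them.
f'(x) = 3*x^2 + 6*x + 3

Solve f'(x) = 0:
  Factor: 3*x^2 + 6*x + 3 = 3*(x + 1)^2 = 0.
  ⇒ x = -1

f''(x) = 6*x + 6
Second-derivative test at each critical point:
  f''(-1) = 0, so the second-derivative test is inconclusive; use the first-derivative test: f'(-5/4) = 0.1875, f'(-3/4) = 0.1875 — f' is positive on both sides (no sign change) → neither a local maximum nor a local minimum

Critical points: x = -1 (neither)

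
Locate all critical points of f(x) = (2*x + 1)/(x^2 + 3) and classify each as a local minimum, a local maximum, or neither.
f'(x) = 2*(-x^2 - x + 3)/(x^4 + 6*x^2 + 9)

Solve f'(x) = 0:
  f'(x) = -2*(x^2 + x - 3)/(x^2 + 3)^2; the denominator is positive wherever f is defined, so f'(x) = 0 ⇔ -2*x^2 - 2*x + 6 = 0.
  Factor: -2*x^2 - 2*x + 6 = -2*(x^2 + x - 3); x^2 + x - 3 = 0 has no rational roots; quadratic formula: x = (-1 ± √13)/2.
  ⇒ x = -sqrt(13)/2 - 1/2 ≈ -2.3028, -1/2 + sqrt(13)/2 ≈ 1.3028

f''(x) = 2*(4*x^2*(2*x + 1) - (6*x + 1)*(x^2 + 3))/(x^2 + 3)^3
Second-derivative test at each critical point:
  f''(-2.3028) = 0.1046 > 0 → local minimum
  f''(1.3028) = -0.3268 < 0 → local maximum

Critical points: x = -sqrt(13)/2 - 1/2 ≈ -2.3028 (local minimum); x = -1/2 + sqrt(13)/2 ≈ 1.3028 (local maximum)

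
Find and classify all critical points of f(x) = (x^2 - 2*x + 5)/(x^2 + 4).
f'(x) = 2*(x^2 - x - 4)/(x^4 + 8*x^2 + 16)

Solve f'(x) = 0:
  f'(x) = 2*(x^2 - x - 4)/(x^2 + 4)^2; the denominator is positive wherever f is defined, so f'(x) = 0 ⇔ 2*x^2 - 2*x - 8 = 0.
  Factor: 2*x^2 - 2*x - 8 = 2*(x^2 - x - 4); x^2 - x - 4 = 0 has no rational roots; quadratic formula: x = (1 ± √17)/2.
  ⇒ x = 1/2 - sqrt(17)/2 ≈ -1.5616, 1/2 + sqrt(17)/2 ≈ 2.5616

f''(x) = 2*(-2*x^3 + 3*x^2 + 24*x - 4)/(x^6 + 12*x^4 + 48*x^2 + 64)
Second-derivative test at each critical point:
  f''(-1.5616) = -0.1989 < 0 → local maximum
  f''(2.5616) = 0.0739 > 0 → local minimum

Critical points: x = 1/2 - sqrt(17)/2 ≈ -1.5616 (local maximum); x = 1/2 + sqrt(17)/2 ≈ 2.5616 (local minimum)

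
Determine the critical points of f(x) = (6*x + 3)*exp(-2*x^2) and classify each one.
f'(x) = 6*(-2*x*(2*x + 1) + 1)*exp(-2*x^2)

Solve f'(x) = 0:
  f'(x) = (-24*x^2 - 12*x + 6)·exp(-2*x^2) and exp(-2*x^2) > 0 for every x, so f'(x) = 0 ⇔ -24*x^2 - 12*x + 6 = 0.
  Factor: -24*x^2 - 12*x + 6 = -6*(4*x^2 + 2*x - 1); 4*x^2 + 2*x - 1 = 0 has no rational roots; quadratic formula: x = (-2 ± √20)/8.
  ⇒ x = -sqrt(5)/4 - 1/4 ≈ -0.8090, -1/4 + sqrt(5)/4 ≈ 0.3090

f''(x) = 12*(4*x^2*(2*x + 1) - 6*x - 1)*exp(-2*x^2)
Second-derivative test at each critical point:
  f''(-0.8090) = 7.2472 > 0 → local minimum
  f''(0.3090) = -22.1678 < 0 → local maximum

Critical points: x = -sqrt(5)/4 - 1/4 ≈ -0.8090 (local minimum); x = -1/4 + sqrt(5)/4 ≈ 0.3090 (local maximum)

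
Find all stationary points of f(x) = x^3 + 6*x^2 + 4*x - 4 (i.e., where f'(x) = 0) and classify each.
f'(x) = 3*x^2 + 12*x + 4

Solve f'(x) = 0:
  3*x^2 + 12*x + 4 = 0 has no rational roots; quadratic formula: x = (-12 ± √96)/6.
  ⇒ x = -2 - 2*sqrt(6)/3 ≈ -3.6330, -2 + 2*sqrt(6)/3 ≈ -0.3670

f''(x) = 6*x + 12
Second-derivative test at each critical point:
  f''(-3.6330) = -9.7980 < 0 → local maximum
  f''(-0.3670) = 9.7980 > 0 → local minimum

Critical points: x = -2 - 2*sqrt(6)/3 ≈ -3.6330 (local maximum); x = -2 + 2*sqrt(6)/3 ≈ -0.3670 (local minimum)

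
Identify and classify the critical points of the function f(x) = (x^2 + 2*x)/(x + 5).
f'(x) = (x^2 + 10*x + 10)/(x^2 + 10*x + 25)

Solve f'(x) = 0:
  f'(x) = (x^2 + 10*x + 10)/(x + 5)^2; the denominator is positive wherever f is defined, so f'(x) = 0 ⇔ x^2 + 10*x + 10 = 0.
  x^2 + 10*x + 10 = 0 has no rational roots; quadratic formula: x = (-10 ± √60)/2.
  ⇒ x = -5 - sqrt(15) ≈ -8.8730, -5 + sqrt(15) ≈ -1.1270

f''(x) = 30/(x^3 + 15*x^2 + 75*x + 125)
Second-derivative test at each critical point:
  f''(-8.8730) = -0.5164 < 0 → local maximum
  f''(-1.1270) = 0.5164 > 0 → local minimum

Critical points: x = -5 - sqrt(15) ≈ -8.8730 (local maximum); x = -5 + sqrt(15) ≈ -1.1270 (local minimum)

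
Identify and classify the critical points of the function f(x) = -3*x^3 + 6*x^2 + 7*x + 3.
f'(x) = -9*x^2 + 12*x + 7

Solve f'(x) = 0:
  9*x^2 - 12*x - 7 = 0 has no rational roots; quadratic formula: x = (12 ± √396)/18.
  ⇒ x = 2/3 - sqrt(11)/3 ≈ -0.4389, 2/3 + sqrt(11)/3 ≈ 1.7722

f''(x) = 12 - 18*x
Second-derivative test at each critical point:
  f''(-0.4389) = 19.8997 > 0 → local minimum
  f''(1.7722) = -19.8997 < 0 → local maximum

Critical points: x = 2/3 - sqrt(11)/3 ≈ -0.4389 (local minimum); x = 2/3 + sqrt(11)/3 ≈ 1.7722 (local maximum)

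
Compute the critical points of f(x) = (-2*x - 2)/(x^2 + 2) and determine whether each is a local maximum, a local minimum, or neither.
f'(x) = 2*(-x^2 + 2*x*(x + 1) - 2)/(x^2 + 2)^2

Solve f'(x) = 0:
  f'(x) = 2*(x^2 + 2*x - 2)/(x^2 + 2)^2; the denominator is positive wherever f is defined, so f'(x) = 0 ⇔ 2*x^2 + 4*x - 4 = 0.
  Factor: 2*x^2 + 4*x - 4 = 2*(x^2 + 2*x - 2); x^2 + 2*x - 2 = 0 has no rational roots; quadratic formula: x = (-2 ± √12)/2.
  ⇒ x = -sqrt(3) - 1 ≈ -2.7321, -1 + sqrt(3) ≈ 0.7321

f''(x) = 4*(-4*x^2*(x + 1) + (3*x + 1)*(x^2 + 2))/(x^2 + 2)^3
Second-derivative test at each critical point:
  f''(-2.7321) = -0.0774 < 0 → local maximum
  f''(0.7321) = 1.0774 > 0 → local minimum

Critical points: x = -sqrt(3) - 1 ≈ -2.7321 (local maximum); x = -1 + sqrt(3) ≈ 0.7321 (local minimum)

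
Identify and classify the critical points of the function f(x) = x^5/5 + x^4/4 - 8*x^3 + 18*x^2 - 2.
f'(x) = x*(x^3 + x^2 - 24*x + 36)

Solve f'(x) = 0:
  Factor: x^4 + x^3 - 24*x^2 + 36*x = x*(x - 3)*(x - 2)*(x + 6) = 0.
  ⇒ x = -6, 0, 2, 3

f''(x) = 4*x^3 + 3*x^2 - 48*x + 36
Second-derivative test at each critical point:
  f''(-6) = -432 < 0 → local maximum
  f''(0) = 36 > 0 → local minimum
  f''(2) = -16 < 0 → local maximum
  f''(3) = 27 > 0 → local minimum

Critical points: x = -6 (local maximum); x = 0 (local minimum); x = 2 (local maximum); x = 3 (local minimum)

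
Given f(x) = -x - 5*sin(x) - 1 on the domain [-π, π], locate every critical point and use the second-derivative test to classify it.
f'(x) = -5*cos(x) - 1

Solve f'(x) = 0 on [-π, π]:
  f'(x) = 0 ⇔ cos(x) = -1/5, i.e. x = ±arccos(-1/5) + 2nπ; keep the solutions lying in [-π, π].
  ⇒ x = -acos(-1/5) ≈ -1.7722, acos(-1/5) ≈ 1.7722

f''(x) = 5*sin(x)
Second-derivative test at each critical point:
  f''(-1.7722) = -4.8990 < 0 → local maximum
  f''(1.7722) = 4.8990 > 0 → local minimum

Critical points: x = -acos(-1/5) ≈ -1.7722 (local maximum); x = acos(-1/5) ≈ 1.7722 (local minimum)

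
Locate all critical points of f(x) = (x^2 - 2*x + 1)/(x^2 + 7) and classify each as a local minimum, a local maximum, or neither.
f'(x) = 2*(x^2 + 6*x - 7)/(x^4 + 14*x^2 + 49)

Solve f'(x) = 0:
  f'(x) = 2*(x - 1)*(x + 7)/(x^2 + 7)^2; the denominator is positive wherever f is defined, so f'(x) = 0 ⇔ 2*x^2 + 12*x - 14 = 0.
  Factor: 2*x^2 + 12*x - 14 = 2*(x - 1)*(x + 7) = 0.
  ⇒ x = -7, 1

f''(x) = 4*(-x^3 - 9*x^2 + 21*x + 21)/(x^6 + 21*x^4 + 147*x^2 + 343)
Second-derivative test at each critical point:
  f''(-7) = -1/196 < 0 → local maximum
  f''(1) = 1/4 > 0 → local minimum

Critical points: x = -7 (local maximum); x = 1 (local minimum)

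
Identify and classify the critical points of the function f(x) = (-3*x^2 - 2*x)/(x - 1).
f'(x) = (-3*x^2 + 6*x + 2)/(x^2 - 2*x + 1)

Solve f'(x) = 0:
  f'(x) = -(3*x^2 - 6*x - 2)/(x - 1)^2; the denominator is positive wherever f is defined, so f'(x) = 0 ⇔ -3*x^2 + 6*x + 2 = 0.
  3*x^2 - 6*x - 2 = 0 has no rational roots; quadratic formula: x = (6 ± √60)/6.
  ⇒ x = 1 - sqrt(15)/3 ≈ -0.2910, 1 + sqrt(15)/3 ≈ 2.2910

f''(x) = -10/(x^3 - 3*x^2 + 3*x - 1)
Second-derivative test at each critical point:
  f''(-0.2910) = 4.6476 > 0 → local minimum
  f''(2.2910) = -4.6476 < 0 → local maximum

Critical points: x = 1 - sqrt(15)/3 ≈ -0.2910 (local minimum); x = 1 + sqrt(15)/3 ≈ 2.2910 (local maximum)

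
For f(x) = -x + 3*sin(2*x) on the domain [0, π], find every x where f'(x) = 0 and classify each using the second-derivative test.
f'(x) = 6*cos(2*x) - 1

Solve f'(x) = 0 on [0, π]:
  f'(x) = 0 ⇔ cos(2*x) = 1/6, i.e. 2*x = ±arccos(1/6) + 2nπ; keep the solutions lying in [0, π].
  ⇒ x = acos(1/6)/2 ≈ 0.7017, pi - acos(1/6)/2 ≈ 2.4399

f''(x) = -12*sin(2*x)
Second-derivative test at each critical point:
  f''(0.7017) = -11.8322 < 0 → local maximum
  f''(2.4399) = 11.8322 > 0 → local minimum

Critical points: x = acos(1/6)/2 ≈ 0.7017 (local maximum); x = pi - acos(1/6)/2 ≈ 2.4399 (local minimum)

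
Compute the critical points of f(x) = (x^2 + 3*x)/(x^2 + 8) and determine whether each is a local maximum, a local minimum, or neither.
f'(x) = (-3*x^2 + 16*x + 24)/(x^4 + 16*x^2 + 64)

Solve f'(x) = 0:
  f'(x) = -(3*x^2 - 16*x - 24)/(x^2 + 8)^2; the denominator is positive wherever f is defined, so f'(x) = 0 ⇔ -3*x^2 + 16*x + 24 = 0.
  3*x^2 - 16*x - 24 = 0 has no rational roots; quadratic formula: x = (16 ± √544)/6.
  ⇒ x = 8/3 - 2*sqrt(34)/3 ≈ -1.2206, 8/3 + 2*sqrt(34)/3 ≈ 6.5540

f''(x) = 2*(3*x^3 - 24*x^2 - 72*x + 64)/(x^6 + 24*x^4 + 192*x^2 + 512)
Second-derivative test at each critical point:
  f''(-1.2206) = 0.2590 > 0 → local minimum
  f''(6.5540) = -0.0090 < 0 → local maximum

Critical points: x = 8/3 - 2*sqrt(34)/3 ≈ -1.2206 (local minimum); x = 8/3 + 2*sqrt(34)/3 ≈ 6.5540 (local maximum)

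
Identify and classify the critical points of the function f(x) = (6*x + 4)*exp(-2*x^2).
f'(x) = 2*(-4*x*(3*x + 2) + 3)*exp(-2*x^2)

Solve f'(x) = 0:
  f'(x) = (-24*x^2 - 16*x + 6)·exp(-2*x^2) and exp(-2*x^2) > 0 for every x, so f'(x) = 0 ⇔ -24*x^2 - 16*x + 6 = 0.
  Factor: -24*x^2 - 16*x + 6 = -2*(12*x^2 + 8*x - 3); 12*x^2 + 8*x - 3 = 0 has no rational roots; quadratic formula: x = (-8 ± √208)/24.
  ⇒ x = -sqrt(13)/6 - 1/3 ≈ -0.9343, -1/3 + sqrt(13)/6 ≈ 0.2676

f''(x) = 8*(4*x^2*(3*x + 2) - 9*x - 2)*exp(-2*x^2)
Second-derivative test at each critical point:
  f''(-0.9343) = 5.0341 > 0 → local minimum
  f''(0.2676) = -24.9957 < 0 → local maximum

Critical points: x = -sqrt(13)/6 - 1/3 ≈ -0.9343 (local minimum); x = -1/3 + sqrt(13)/6 ≈ 0.2676 (local maximum)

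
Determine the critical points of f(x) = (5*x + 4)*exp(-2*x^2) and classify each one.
f'(x) = (-4*x*(5*x + 4) + 5)*exp(-2*x^2)

Solve f'(x) = 0:
  f'(x) = (-20*x^2 - 16*x + 5)·exp(-2*x^2) and exp(-2*x^2) > 0 for every x, so f'(x) = 0 ⇔ -20*x^2 - 16*x + 5 = 0.
  20*x^2 + 16*x - 5 = 0 has no rational roots; quadratic formula: x = (-16 ± √656)/40.
  ⇒ x = -sqrt(41)/10 - 2/5 ≈ -1.0403, -2/5 + sqrt(41)/10 ≈ 0.2403

f''(x) = 4*(4*x^2*(5*x + 4) - 15*x - 4)*exp(-2*x^2)
Second-derivative test at each critical point:
  f''(-1.0403) = 2.9405 > 0 → local minimum
  f''(0.2403) = -22.8187 < 0 → local maximum

Critical points: x = -sqrt(41)/10 - 2/5 ≈ -1.0403 (local minimum); x = -2/5 + sqrt(41)/10 ≈ 0.2403 (local maximum)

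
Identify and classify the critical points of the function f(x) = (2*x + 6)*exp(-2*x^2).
f'(x) = 2*(-4*x*(x + 3) + 1)*exp(-2*x^2)

Solve f'(x) = 0:
  f'(x) = (-8*x^2 - 24*x + 2)·exp(-2*x^2) and exp(-2*x^2) > 0 for every x, so f'(x) = 0 ⇔ -8*x^2 - 24*x + 2 = 0.
  Factor: -8*x^2 - 24*x + 2 = -2*(4*x^2 + 12*x - 1); 4*x^2 + 12*x - 1 = 0 has no rational roots; quadratic formula: x = (-12 ± √160)/8.
  ⇒ x = -sqrt(10)/2 - 3/2 ≈ -3.0811, -3/2 + sqrt(10)/2 ≈ 0.0811

f''(x) = 8*(4*x^2*(x + 3) - 3*x - 3)*exp(-2*x^2)
Second-derivative test at each critical point:
  f''(-3.0811) = 1.436e-07 > 0 → local minimum
  f''(0.0811) = -24.9673 < 0 → local maximum

Critical points: x = -sqrt(10)/2 - 3/2 ≈ -3.0811 (local minimum); x = -3/2 + sqrt(10)/2 ≈ 0.0811 (local maximum)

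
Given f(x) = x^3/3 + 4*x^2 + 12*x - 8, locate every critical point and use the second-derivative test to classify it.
f'(x) = x^2 + 8*x + 12

Solve f'(x) = 0:
  Factor: x^2 + 8*x + 12 = (x + 2)*(x + 6) = 0.
  ⇒ x = -6, -2

f''(x) = 2*x + 8
Second-derivative test at each critical point:
  f''(-6) = -4 < 0 → local maximum
  f''(-2) = 4 > 0 → local minimum

Critical points: x = -6 (local maximum); x = -2 (local minimum)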